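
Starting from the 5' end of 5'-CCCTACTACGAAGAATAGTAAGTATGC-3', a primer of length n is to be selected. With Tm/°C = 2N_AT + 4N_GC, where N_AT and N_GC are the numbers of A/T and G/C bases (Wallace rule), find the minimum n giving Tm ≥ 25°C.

First 8 bases: CCCTACTA → Tm = 24°C (< 25°C)
First 9 bases: CCCTACTAC → Tm = 28°C (≥ 25°C)
Since every base adds ≥2°C, Tm only increases with n, so the threshold is first crossed at n = 9.

n = 9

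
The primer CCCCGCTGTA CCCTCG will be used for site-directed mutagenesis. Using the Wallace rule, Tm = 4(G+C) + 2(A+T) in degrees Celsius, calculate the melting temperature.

56°C

T=3, C=9, G=3, A=1
So N_AT = 4 and N_GC = 12.
Tm = 2×4 + 4×12 = 56°C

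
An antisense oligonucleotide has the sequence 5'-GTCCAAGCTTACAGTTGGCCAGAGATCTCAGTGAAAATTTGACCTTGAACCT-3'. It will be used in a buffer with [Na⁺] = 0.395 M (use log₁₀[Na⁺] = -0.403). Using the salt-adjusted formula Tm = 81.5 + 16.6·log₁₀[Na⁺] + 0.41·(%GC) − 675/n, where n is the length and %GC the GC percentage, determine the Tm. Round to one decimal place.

Length n = 52. G=11, T=14, A=15, C=12
G+C = 23, so %GC = 23/52 × 100 = 44.231%
Salt term: 16.6 × (-0.403) = -6.69
GC term: 0.41 × 44.231 = 18.135; length term: −675/52 = −12.981
Tm = 81.5 + (-6.69) + 18.135 − 12.981 = 79.964 → 80.0°C

80.0°C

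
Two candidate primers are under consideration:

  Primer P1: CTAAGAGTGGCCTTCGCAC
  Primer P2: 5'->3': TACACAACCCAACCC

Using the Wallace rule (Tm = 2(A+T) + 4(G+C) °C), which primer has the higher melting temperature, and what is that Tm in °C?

Primer P1, 60°C

Primer P1: A+T=8, G+C=11 → Tm = 2(8)+4(11) = 60°C
Primer P2: A+T=7, G+C=8 → Tm = 2(7)+4(8) = 46°C
60°C vs 46°C → primer P1 is higher.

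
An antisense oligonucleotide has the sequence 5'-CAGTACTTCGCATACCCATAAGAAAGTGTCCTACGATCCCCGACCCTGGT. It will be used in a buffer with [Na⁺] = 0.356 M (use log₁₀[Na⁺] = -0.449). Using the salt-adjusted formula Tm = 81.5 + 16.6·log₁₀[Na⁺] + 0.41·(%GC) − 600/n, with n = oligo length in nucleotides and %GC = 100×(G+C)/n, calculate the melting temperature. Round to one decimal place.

83.4°C

Length n = 50. T=11, A=13, G=9, C=17
G+C = 26, so %GC = 26/50 × 100 = 52%
Salt term: 16.6 × (-0.449) = -7.453
GC term: 0.41 × 52 = 21.32; length term: −600/50 = −12
Tm = 81.5 + (-7.453) + 21.32 − 12 = 83.367 → 83.4°C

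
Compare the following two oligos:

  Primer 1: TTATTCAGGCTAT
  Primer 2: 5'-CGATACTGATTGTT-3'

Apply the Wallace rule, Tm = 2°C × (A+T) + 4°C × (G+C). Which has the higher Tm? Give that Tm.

Primer 1: A+T=9, G+C=4 → Tm = 2(9)+4(4) = 34°C
Primer 2: A+T=9, G+C=5 → Tm = 2(9)+4(5) = 38°C
34°C vs 38°C → primer 2 is higher.

Primer 2, 38°C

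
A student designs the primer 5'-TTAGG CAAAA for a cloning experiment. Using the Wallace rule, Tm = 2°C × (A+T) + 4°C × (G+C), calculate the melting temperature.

26°C

Counting bases: A=5, C=1, G=2, T=2
A+T = 7, G+C = 3
Tm = 2×7 + 4×3 = 26°C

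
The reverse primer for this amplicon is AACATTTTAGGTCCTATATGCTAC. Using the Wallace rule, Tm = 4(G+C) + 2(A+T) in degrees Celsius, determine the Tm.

Counting bases: C=5, A=7, G=3, T=9
AT pairs contribute 16, GC pairs contribute 8.
Tm = 4·8 + 2·16 = 32 + 32 = 64°C

64°C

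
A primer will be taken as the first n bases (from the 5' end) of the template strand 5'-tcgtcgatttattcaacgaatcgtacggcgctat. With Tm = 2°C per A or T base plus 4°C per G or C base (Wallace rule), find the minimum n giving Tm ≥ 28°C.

n = 10

First 9 bases: TCGTCGATT → Tm = 26°C (< 28°C)
First 10 bases: TCGTCGATTT → Tm = 28°C (≥ 28°C)
Each additional base adds 2°C (A/T) or 4°C (G/C), so Tm is non-decreasing in n; n = 10 is the first length to reach 28°C.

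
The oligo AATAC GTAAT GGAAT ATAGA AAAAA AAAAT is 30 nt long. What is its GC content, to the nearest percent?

17%

Counting bases: A=19, C=1, T=6, G=4
G+C = 4 + 1 = 5 out of 30 bases
%GC = 5/30 × 100 = 16.67% ≈ 17%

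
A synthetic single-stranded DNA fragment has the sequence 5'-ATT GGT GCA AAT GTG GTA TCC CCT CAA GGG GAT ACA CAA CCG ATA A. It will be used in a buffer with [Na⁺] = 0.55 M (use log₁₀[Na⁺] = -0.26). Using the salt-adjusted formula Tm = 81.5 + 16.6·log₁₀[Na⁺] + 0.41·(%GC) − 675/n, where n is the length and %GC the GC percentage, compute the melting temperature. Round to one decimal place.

Length n = 46. Scanning the sequence gives T=10, A=15, G=11, C=10.
G+C = 21, so %GC = 21/46 × 100 = 45.652%
Salt term: 16.6 × (-0.26) = -4.316
GC term: 0.41 × 45.652 = 18.717; length term: −675/46 = −14.674
Tm = 81.5 + (-4.316) + 18.717 − 14.674 = 81.227 → 81.2°C

81.2°C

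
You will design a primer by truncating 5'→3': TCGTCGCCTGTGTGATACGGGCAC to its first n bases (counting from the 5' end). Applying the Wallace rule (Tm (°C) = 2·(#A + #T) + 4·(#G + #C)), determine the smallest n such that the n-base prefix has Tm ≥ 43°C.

n = 14

First 13 bases: TCGTCGCCTGTGT → Tm = 42°C (< 43°C)
First 14 bases: TCGTCGCCTGTGTG → Tm = 46°C (≥ 43°C)
Each additional base adds 2°C (A/T) or 4°C (G/C), so Tm is non-decreasing in n; n = 14 is the first length to reach 43°C.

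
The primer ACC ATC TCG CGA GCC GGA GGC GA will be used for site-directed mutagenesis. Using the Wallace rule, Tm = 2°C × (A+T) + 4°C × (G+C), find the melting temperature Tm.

78°C

Counting bases: G=8, T=2, C=8, A=5
So N_AT = 7 and N_GC = 16.
Tm = 4·16 + 2·7 = 64 + 14 = 78°C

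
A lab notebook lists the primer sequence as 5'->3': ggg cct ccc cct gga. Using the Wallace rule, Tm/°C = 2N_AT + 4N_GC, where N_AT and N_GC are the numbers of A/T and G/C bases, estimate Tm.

54°C

Base counts: A=1, C=7, T=2, G=5
AT pairs contribute 3, GC pairs contribute 12.
Tm = 4·12 + 2·3 = 48 + 6 = 54°C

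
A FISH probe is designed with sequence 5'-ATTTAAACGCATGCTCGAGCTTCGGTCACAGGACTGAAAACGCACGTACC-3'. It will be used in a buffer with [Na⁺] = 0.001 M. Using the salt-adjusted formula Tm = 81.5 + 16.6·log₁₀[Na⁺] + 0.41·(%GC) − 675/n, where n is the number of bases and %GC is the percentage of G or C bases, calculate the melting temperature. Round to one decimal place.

38.7°C

Length n = 50. T=10, G=11, A=15, C=14
G+C = 25, so %GC = 25/50 × 100 = 50%
Salt term: 16.6 × (-3) = -49.8
GC term: 0.41 × 50 = 20.5; length term: −675/50 = −13.5
Tm = 81.5 + (-49.8) + 20.5 − 13.5 = 38.7 → 38.7°C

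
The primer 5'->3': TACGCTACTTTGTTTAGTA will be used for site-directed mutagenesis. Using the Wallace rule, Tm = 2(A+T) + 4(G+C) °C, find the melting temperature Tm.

Scanning the sequence gives C=3, T=9, G=3, A=4.
So N_AT = 13 and N_GC = 6.
Tm = 2(13) + 4(6) = 26 + 24 = 50°C

50°C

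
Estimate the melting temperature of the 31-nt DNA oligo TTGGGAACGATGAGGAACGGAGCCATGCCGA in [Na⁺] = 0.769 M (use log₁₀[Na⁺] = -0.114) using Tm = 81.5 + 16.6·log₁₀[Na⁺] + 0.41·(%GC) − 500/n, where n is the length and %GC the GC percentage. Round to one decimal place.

Length n = 31. Scanning the sequence gives T=4, A=9, C=6, G=12.
G+C = 18, so %GC = 18/31 × 100 = 58.065%
Salt term: 16.6 × (-0.114) = -1.892
GC term: 0.41 × 58.065 = 23.807; length term: −500/31 = −16.129
Tm = 81.5 + (-1.892) + 23.807 − 16.129 = 87.286 → 87.3°C

87.3°C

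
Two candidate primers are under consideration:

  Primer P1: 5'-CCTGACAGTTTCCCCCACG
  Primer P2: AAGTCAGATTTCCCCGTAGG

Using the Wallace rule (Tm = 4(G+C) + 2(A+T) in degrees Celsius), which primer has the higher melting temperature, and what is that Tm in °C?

Primer P1, 62°C

Primer P1: A+T=7, G+C=12 → Tm = 2(7)+4(12) = 62°C
Primer P2: A+T=10, G+C=10 → Tm = 2(10)+4(10) = 60°C
62°C vs 60°C → primer P1 is higher.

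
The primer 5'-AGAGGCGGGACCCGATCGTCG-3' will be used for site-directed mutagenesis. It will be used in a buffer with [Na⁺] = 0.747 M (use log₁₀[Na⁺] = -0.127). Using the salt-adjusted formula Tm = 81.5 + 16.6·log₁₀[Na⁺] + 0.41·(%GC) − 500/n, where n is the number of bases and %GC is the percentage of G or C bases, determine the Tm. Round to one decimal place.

84.9°C

Length n = 21. T=2, A=4, C=6, G=9
G+C = 15, so %GC = 15/21 × 100 = 71.429%
Salt term: 16.6 × (-0.127) = -2.108
GC term: 0.41 × 71.429 = 29.286; length term: −500/21 = −23.81
Tm = 81.5 + (-2.108) + 29.286 − 23.81 = 84.868 → 84.9°C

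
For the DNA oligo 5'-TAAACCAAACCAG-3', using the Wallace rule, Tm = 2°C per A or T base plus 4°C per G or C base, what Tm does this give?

Base counts: T=1, G=1, C=4, A=7
So N_AT = 8 and N_GC = 5.
Tm = 4·5 + 2·8 = 20 + 16 = 36°C

36°C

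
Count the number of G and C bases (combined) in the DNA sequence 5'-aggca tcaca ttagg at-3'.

7

Counting bases: C=3, G=4, A=6, T=4
Total G or C: 4 + 3 = 7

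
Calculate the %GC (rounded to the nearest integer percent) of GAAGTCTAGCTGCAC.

Base counts: G=4, T=3, C=4, A=4
G+C = 4 + 4 = 8 out of 15 bases
%GC = 8/15 × 100 = 53.33% ≈ 53%

53%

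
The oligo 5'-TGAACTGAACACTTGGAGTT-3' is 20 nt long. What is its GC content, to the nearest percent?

40%

Base counts: C=3, A=6, G=5, T=6
G+C = 5 + 3 = 8 out of 20 bases
%GC = 8/20 × 100 = 40% ≈ 40%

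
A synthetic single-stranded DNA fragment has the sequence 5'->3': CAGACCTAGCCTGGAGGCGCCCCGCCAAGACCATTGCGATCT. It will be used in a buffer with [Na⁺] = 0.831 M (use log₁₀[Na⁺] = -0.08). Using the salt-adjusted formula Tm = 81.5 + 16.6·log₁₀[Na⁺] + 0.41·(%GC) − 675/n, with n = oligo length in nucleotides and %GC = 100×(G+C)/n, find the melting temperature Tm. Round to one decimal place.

Length n = 42. Scanning the sequence gives C=16, A=9, T=6, G=11.
G+C = 27, so %GC = 27/42 × 100 = 64.286%
Salt term: 16.6 × (-0.08) = -1.328
GC term: 0.41 × 64.286 = 26.357; length term: −675/42 = −16.071
Tm = 81.5 + (-1.328) + 26.357 − 16.071 = 90.458 → 90.5°C

90.5°C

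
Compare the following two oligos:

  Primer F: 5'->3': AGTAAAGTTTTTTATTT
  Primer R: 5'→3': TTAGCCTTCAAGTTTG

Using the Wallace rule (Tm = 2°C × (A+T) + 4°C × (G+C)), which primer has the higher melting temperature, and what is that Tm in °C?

Primer F: A+T=15, G+C=2 → Tm = 2(15)+4(2) = 38°C
Primer R: A+T=10, G+C=6 → Tm = 2(10)+4(6) = 44°C
38°C vs 44°C → primer R is higher.

Primer R, 44°C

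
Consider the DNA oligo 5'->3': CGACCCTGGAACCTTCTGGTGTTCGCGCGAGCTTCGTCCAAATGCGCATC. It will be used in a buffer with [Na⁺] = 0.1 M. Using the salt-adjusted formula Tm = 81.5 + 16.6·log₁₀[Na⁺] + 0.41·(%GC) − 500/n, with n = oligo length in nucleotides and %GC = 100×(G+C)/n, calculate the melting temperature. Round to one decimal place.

Length n = 50. Scanning the sequence gives A=8, T=12, C=17, G=13.
G+C = 30, so %GC = 30/50 × 100 = 60%
Salt term: 16.6 × (-1) = -16.6
GC term: 0.41 × 60 = 24.6; length term: −500/50 = −10
Tm = 81.5 + (-16.6) + 24.6 − 10 = 79.5 → 79.5°C

79.5°C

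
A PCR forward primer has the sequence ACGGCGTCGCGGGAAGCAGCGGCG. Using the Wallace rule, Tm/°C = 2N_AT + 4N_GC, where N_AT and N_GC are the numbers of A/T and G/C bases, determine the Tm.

86°C

Counting bases: G=12, C=7, T=1, A=4
So N_AT = 5 and N_GC = 19.
Tm = 2(5) + 4(19) = 10 + 76 = 86°C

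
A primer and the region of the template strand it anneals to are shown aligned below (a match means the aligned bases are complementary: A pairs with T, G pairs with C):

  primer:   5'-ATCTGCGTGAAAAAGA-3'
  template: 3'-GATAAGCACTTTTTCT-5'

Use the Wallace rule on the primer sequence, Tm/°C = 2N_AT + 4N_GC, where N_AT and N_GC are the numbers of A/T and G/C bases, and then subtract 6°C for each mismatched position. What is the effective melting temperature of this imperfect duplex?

Primer base counts: A=7, T=3, G=4, C=2 → A+T=10, G+C=6
Perfect-match Tm = 2(10) + 4(6) = 20 + 24 = 44°C
Mismatches (positions where the bases are not complementary): 3 (at positions 1, 3, 5)
Effective Tm = 44 − 3×6 = 44 − 18 = 26°C

26°C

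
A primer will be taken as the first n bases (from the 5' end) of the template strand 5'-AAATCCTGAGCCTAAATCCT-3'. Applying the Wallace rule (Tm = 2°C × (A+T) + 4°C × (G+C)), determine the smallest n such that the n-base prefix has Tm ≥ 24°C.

First 8 bases: AAATCCTG → Tm = 22°C (< 24°C)
First 9 bases: AAATCCTGA → Tm = 24°C (≥ 24°C)
Since every base adds ≥2°C, Tm only increases with n, so the threshold is first crossed at n = 9.

n = 9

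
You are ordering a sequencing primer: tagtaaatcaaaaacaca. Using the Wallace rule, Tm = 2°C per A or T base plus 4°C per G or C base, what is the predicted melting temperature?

Scanning the sequence gives C=3, T=3, G=1, A=11.
AT pairs contribute 14, GC pairs contribute 4.
Tm = 4·4 + 2·14 = 16 + 28 = 44°C

44°C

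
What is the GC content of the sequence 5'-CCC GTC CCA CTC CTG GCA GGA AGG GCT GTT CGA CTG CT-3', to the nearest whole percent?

66%

G=11, C=14, A=5, T=8
G+C = 11 + 14 = 25 out of 38 bases
%GC = 25/38 × 100 = 65.79% ≈ 66%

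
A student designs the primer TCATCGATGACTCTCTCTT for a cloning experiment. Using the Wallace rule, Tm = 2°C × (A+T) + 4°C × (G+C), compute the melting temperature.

Scanning the sequence gives A=3, T=8, G=2, C=6.
AT pairs contribute 11, GC pairs contribute 8.
Tm = 2(11) + 4(8) = 22 + 32 = 54°C

54°C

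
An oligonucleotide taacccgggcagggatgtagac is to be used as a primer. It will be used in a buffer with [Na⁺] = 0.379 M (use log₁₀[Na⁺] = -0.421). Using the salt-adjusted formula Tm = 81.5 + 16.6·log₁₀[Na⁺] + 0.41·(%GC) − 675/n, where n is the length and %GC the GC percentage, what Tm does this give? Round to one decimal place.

68.1°C

Length n = 22. Scanning the sequence gives C=5, T=3, A=6, G=8.
G+C = 13, so %GC = 13/22 × 100 = 59.091%
Salt term: 16.6 × (-0.421) = -6.989
GC term: 0.41 × 59.091 = 24.227; length term: −675/22 = −30.682
Tm = 81.5 + (-6.989) + 24.227 − 30.682 = 68.056 → 68.1°C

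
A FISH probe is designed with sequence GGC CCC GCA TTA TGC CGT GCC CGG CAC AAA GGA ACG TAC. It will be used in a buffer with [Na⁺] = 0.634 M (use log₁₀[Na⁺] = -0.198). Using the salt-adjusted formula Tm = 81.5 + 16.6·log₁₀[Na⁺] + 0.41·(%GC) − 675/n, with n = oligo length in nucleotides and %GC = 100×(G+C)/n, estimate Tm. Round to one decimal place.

Length n = 39. Scanning the sequence gives A=9, T=5, C=14, G=11.
G+C = 25, so %GC = 25/39 × 100 = 64.103%
Salt term: 16.6 × (-0.198) = -3.287
GC term: 0.41 × 64.103 = 26.282; length term: −675/39 = −17.308
Tm = 81.5 + (-3.287) + 26.282 − 17.308 = 87.187 → 87.2°C

87.2°C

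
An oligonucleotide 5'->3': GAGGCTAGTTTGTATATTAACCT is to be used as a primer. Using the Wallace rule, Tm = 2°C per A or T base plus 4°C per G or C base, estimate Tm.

62°C

Counting bases: A=6, G=5, C=3, T=9
A+T = 15, G+C = 8
Tm = 2×15 + 4×8 = 62°C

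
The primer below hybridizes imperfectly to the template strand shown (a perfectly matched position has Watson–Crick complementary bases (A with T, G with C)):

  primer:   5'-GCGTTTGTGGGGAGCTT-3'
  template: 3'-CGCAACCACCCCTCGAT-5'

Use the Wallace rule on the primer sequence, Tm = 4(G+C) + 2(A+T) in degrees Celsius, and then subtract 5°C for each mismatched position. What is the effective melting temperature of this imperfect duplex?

Primer base counts: A=1, T=6, G=8, C=2 → A+T=7, G+C=10
Perfect-match Tm = 2(7) + 4(10) = 14 + 40 = 54°C
Mismatches (positions where the bases are not complementary): 2 (at positions 6, 17)
Effective Tm = 54 − 2×5 = 54 − 10 = 44°C

44°C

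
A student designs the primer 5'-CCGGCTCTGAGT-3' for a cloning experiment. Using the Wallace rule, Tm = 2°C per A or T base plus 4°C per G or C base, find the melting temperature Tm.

40°C

G=4, T=3, C=4, A=1
So N_AT = 4 and N_GC = 8.
Tm = 4·8 + 2·4 = 32 + 8 = 40°C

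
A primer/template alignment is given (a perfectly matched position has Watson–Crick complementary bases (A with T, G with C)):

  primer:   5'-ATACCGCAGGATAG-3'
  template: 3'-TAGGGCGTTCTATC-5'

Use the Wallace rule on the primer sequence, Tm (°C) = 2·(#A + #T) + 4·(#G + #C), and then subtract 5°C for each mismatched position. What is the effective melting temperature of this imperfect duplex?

Primer base counts: A=5, T=2, G=4, C=3 → A+T=7, G+C=7
Perfect-match Tm = 2(7) + 4(7) = 14 + 28 = 42°C
Mismatches (positions where the bases are not complementary): 2 (at positions 3, 9)
Effective Tm = 42 − 2×5 = 42 − 10 = 32°C

32°C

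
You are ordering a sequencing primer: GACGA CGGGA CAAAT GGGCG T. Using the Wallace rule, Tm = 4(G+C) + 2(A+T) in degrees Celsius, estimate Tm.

68°C

C=4, A=6, T=2, G=9
A+T = 8, G+C = 13
Tm = 4·13 + 2·8 = 52 + 16 = 68°C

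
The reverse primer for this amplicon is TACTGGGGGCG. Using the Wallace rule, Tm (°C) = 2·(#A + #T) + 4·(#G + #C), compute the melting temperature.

38°C

A=1, T=2, G=6, C=2
So N_AT = 3 and N_GC = 8.
Tm = 2×3 + 4×8 = 38°C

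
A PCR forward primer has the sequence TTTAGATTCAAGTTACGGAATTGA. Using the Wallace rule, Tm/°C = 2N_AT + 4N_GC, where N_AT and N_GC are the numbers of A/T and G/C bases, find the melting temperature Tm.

Counting bases: C=2, T=9, A=8, G=5
A+T = 17, G+C = 7
Tm = 2×17 + 4×7 = 62°C

62°C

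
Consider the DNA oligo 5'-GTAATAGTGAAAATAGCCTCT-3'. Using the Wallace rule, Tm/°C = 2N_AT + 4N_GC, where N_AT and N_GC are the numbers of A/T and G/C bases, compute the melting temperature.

56°C

Scanning the sequence gives C=3, T=6, A=8, G=4.
AT pairs contribute 14, GC pairs contribute 7.
Tm = 2(14) + 4(7) = 28 + 28 = 56°C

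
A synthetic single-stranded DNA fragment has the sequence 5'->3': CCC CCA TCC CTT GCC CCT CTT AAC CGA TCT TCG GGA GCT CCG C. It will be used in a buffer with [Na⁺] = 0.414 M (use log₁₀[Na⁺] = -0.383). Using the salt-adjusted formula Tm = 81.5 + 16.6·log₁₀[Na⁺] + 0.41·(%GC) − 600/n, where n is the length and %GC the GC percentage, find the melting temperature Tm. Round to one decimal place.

87.9°C

Length n = 43. Counting bases: C=21, T=10, A=5, G=7
G+C = 28, so %GC = 28/43 × 100 = 65.116%
Salt term: 16.6 × (-0.383) = -6.358
GC term: 0.41 × 65.116 = 26.698; length term: −600/43 = −13.953
Tm = 81.5 + (-6.358) + 26.698 − 13.953 = 87.887 → 87.9°C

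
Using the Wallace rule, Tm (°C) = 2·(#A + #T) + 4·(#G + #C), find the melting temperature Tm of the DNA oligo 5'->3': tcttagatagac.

32°C

G=2, A=4, C=2, T=4
So N_AT = 8 and N_GC = 4.
Tm = 2(8) + 4(4) = 16 + 16 = 32°C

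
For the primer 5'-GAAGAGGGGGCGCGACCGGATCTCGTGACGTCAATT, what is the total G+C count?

T=6, G=14, C=8, A=8
Total G or C: 14 + 8 = 22

22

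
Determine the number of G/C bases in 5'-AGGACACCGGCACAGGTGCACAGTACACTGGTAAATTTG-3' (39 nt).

Scanning the sequence gives G=11, A=12, C=9, T=7.
G+C = 11 + 9 = 20

20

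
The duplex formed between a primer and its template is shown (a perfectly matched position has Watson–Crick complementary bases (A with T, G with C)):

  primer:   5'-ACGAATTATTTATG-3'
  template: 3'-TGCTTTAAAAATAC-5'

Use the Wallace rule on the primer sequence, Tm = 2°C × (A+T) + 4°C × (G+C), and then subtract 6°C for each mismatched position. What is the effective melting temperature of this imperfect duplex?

22°C

Primer base counts: A=5, T=6, G=2, C=1 → A+T=11, G+C=3
Perfect-match Tm = 2(11) + 4(3) = 22 + 12 = 34°C
Mismatches (positions where the bases are not complementary): 2 (at positions 6, 8)
Effective Tm = 34 − 2×6 = 34 − 12 = 22°C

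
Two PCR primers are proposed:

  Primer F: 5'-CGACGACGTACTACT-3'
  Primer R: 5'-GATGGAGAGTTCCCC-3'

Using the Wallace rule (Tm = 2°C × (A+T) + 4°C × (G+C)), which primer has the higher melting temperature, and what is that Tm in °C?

Primer F: A+T=7, G+C=8 → Tm = 2(7)+4(8) = 46°C
Primer R: A+T=6, G+C=9 → Tm = 2(6)+4(9) = 48°C
46°C vs 48°C → primer R is higher.

Primer R, 48°C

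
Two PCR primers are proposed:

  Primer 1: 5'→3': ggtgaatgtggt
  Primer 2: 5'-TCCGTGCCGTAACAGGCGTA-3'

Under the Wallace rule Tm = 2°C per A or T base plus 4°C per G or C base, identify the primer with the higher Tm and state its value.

Primer 1: A+T=6, G+C=6 → Tm = 2(6)+4(6) = 36°C
Primer 2: A+T=8, G+C=12 → Tm = 2(8)+4(12) = 64°C
36°C vs 64°C → primer 2 is higher.

Primer 2, 64°C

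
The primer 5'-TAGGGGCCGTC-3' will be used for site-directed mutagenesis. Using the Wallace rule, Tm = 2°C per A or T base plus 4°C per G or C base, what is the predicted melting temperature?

38°C

Counting bases: G=5, T=2, A=1, C=3
A+T = 3, G+C = 8
Tm = 2×3 + 4×8 = 38°C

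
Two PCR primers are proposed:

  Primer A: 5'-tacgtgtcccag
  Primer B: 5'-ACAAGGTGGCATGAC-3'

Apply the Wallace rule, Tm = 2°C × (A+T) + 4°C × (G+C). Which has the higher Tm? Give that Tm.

Primer A: A+T=5, G+C=7 → Tm = 2(5)+4(7) = 38°C
Primer B: A+T=7, G+C=8 → Tm = 2(7)+4(8) = 46°C
38°C vs 46°C → primer B is higher.

Primer B, 46°C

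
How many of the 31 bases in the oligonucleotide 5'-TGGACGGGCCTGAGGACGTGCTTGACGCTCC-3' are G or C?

A=4, T=6, G=12, C=9
Total G or C: 12 + 9 = 21

21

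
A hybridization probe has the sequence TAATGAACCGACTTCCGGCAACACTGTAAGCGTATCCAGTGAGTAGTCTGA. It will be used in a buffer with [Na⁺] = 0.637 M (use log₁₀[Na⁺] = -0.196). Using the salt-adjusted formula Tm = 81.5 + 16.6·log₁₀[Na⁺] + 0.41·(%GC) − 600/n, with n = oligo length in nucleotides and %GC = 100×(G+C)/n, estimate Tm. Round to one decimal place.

85.8°C

Length n = 51. A=15, C=12, G=12, T=12
G+C = 24, so %GC = 24/51 × 100 = 47.059%
Salt term: 16.6 × (-0.196) = -3.254
GC term: 0.41 × 47.059 = 19.294; length term: −600/51 = −11.765
Tm = 81.5 + (-3.254) + 19.294 − 11.765 = 85.775 → 85.8°C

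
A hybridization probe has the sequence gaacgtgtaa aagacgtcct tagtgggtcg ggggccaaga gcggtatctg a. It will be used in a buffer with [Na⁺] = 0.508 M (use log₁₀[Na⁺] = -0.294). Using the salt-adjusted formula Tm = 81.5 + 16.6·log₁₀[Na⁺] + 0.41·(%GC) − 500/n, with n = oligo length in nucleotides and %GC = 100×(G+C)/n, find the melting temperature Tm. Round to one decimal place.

Length n = 51. Base counts: T=10, G=19, A=13, C=9
G+C = 28, so %GC = 28/51 × 100 = 54.902%
Salt term: 16.6 × (-0.294) = -4.88
GC term: 0.41 × 54.902 = 22.51; length term: −500/51 = −9.804
Tm = 81.5 + (-4.88) + 22.51 − 9.804 = 89.326 → 89.3°C

89.3°C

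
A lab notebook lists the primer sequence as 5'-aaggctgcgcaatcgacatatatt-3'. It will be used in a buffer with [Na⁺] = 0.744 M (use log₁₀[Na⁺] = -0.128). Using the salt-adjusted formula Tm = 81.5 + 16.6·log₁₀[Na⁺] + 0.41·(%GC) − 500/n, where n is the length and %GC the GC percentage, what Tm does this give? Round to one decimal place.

Length n = 24. Counting bases: T=6, C=5, A=8, G=5
G+C = 10, so %GC = 10/24 × 100 = 41.667%
Salt term: 16.6 × (-0.128) = -2.125
GC term: 0.41 × 41.667 = 17.083; length term: −500/24 = −20.833
Tm = 81.5 + (-2.125) + 17.083 − 20.833 = 75.625 → 75.6°C

75.6°C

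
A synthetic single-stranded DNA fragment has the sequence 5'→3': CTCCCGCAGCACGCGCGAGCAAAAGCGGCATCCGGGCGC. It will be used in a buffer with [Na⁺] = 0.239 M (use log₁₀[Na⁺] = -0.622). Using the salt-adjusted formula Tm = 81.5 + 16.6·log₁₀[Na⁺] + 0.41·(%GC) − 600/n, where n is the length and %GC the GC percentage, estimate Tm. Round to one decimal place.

Length n = 39. Counting bases: G=13, T=2, C=16, A=8
G+C = 29, so %GC = 29/39 × 100 = 74.359%
Salt term: 16.6 × (-0.622) = -10.325
GC term: 0.41 × 74.359 = 30.487; length term: −600/39 = −15.385
Tm = 81.5 + (-10.325) + 30.487 − 15.385 = 86.277 → 86.3°C

86.3°C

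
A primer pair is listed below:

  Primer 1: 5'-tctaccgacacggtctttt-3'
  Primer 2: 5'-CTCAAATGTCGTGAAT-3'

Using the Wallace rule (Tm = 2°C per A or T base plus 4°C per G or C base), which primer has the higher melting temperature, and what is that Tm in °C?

Primer 1: A+T=10, G+C=9 → Tm = 2(10)+4(9) = 56°C
Primer 2: A+T=10, G+C=6 → Tm = 2(10)+4(6) = 44°C
56°C vs 44°C → primer 1 is higher.

Primer 1, 56°C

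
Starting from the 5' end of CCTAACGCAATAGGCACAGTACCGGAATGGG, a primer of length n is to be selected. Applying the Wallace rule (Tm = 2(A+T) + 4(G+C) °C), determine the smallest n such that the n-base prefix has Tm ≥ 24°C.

First 7 bases: CCTAACG → Tm = 22°C (< 24°C)
First 8 bases: CCTAACGC → Tm = 26°C (≥ 24°C)
Since every base adds ≥2°C, Tm only increases with n, so the threshold is first crossed at n = 8.

n = 8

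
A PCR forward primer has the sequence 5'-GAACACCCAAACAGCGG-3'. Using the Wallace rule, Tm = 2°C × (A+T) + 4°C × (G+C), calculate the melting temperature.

54°C

T=0, A=7, G=4, C=6
So N_AT = 7 and N_GC = 10.
Tm = 4·10 + 2·7 = 40 + 14 = 54°C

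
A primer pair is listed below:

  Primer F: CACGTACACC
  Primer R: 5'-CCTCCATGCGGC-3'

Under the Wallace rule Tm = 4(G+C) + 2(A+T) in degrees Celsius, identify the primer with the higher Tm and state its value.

Primer F: A+T=4, G+C=6 → Tm = 2(4)+4(6) = 32°C
Primer R: A+T=3, G+C=9 → Tm = 2(3)+4(9) = 42°C
32°C vs 42°C → primer R is higher.

Primer R, 42°C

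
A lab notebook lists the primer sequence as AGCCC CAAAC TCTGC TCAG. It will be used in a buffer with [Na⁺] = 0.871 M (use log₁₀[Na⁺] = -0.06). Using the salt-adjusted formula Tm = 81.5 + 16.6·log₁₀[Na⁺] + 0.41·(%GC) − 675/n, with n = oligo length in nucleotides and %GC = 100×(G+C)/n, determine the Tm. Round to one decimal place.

68.7°C

Length n = 19. Base counts: A=5, T=3, G=3, C=8
G+C = 11, so %GC = 11/19 × 100 = 57.895%
Salt term: 16.6 × (-0.06) = -0.996
GC term: 0.41 × 57.895 = 23.737; length term: −675/19 = −35.526
Tm = 81.5 + (-0.996) + 23.737 − 35.526 = 68.715 → 68.7°C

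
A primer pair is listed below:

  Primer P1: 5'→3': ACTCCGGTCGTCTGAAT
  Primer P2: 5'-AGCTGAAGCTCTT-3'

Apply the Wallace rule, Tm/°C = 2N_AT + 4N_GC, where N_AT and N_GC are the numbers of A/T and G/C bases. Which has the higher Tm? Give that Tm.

Primer P1, 52°C

Primer P1: A+T=8, G+C=9 → Tm = 2(8)+4(9) = 52°C
Primer P2: A+T=7, G+C=6 → Tm = 2(7)+4(6) = 38°C
52°C vs 38°C → primer P1 is higher.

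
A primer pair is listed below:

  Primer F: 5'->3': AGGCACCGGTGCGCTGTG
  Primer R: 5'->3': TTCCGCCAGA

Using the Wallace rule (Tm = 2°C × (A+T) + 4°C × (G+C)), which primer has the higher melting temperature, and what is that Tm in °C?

Primer F: A+T=5, G+C=13 → Tm = 2(5)+4(13) = 62°C
Primer R: A+T=4, G+C=6 → Tm = 2(4)+4(6) = 32°C
62°C vs 32°C → primer F is higher.

Primer F, 62°C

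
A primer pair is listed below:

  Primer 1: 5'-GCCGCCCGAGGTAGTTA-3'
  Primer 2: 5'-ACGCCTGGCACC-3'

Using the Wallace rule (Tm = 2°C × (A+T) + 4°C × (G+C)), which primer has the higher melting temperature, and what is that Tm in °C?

Primer 1, 56°C

Primer 1: A+T=6, G+C=11 → Tm = 2(6)+4(11) = 56°C
Primer 2: A+T=3, G+C=9 → Tm = 2(3)+4(9) = 42°C
56°C vs 42°C → primer 1 is higher.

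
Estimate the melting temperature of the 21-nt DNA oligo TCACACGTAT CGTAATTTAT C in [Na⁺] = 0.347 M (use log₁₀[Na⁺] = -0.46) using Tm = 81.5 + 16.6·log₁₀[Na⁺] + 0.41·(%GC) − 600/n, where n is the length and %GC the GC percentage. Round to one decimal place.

Length n = 21. Base counts: C=5, A=6, G=2, T=8
G+C = 7, so %GC = 7/21 × 100 = 33.333%
Salt term: 16.6 × (-0.46) = -7.636
GC term: 0.41 × 33.333 = 13.667; length term: −600/21 = −28.571
Tm = 81.5 + (-7.636) + 13.667 − 28.571 = 58.96 → 59.0°C

59.0°C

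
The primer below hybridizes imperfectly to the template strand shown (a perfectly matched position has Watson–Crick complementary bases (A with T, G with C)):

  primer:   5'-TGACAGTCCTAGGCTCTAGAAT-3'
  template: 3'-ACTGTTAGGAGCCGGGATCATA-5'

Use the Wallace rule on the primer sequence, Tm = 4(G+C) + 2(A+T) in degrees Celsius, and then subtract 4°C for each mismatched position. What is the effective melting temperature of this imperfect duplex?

Primer base counts: A=6, T=6, G=5, C=5 → A+T=12, G+C=10
Perfect-match Tm = 2(12) + 4(10) = 24 + 40 = 64°C
Mismatches (positions where the bases are not complementary): 4 (at positions 6, 11, 15, 20)
Effective Tm = 64 − 4×4 = 64 − 16 = 48°C

48°C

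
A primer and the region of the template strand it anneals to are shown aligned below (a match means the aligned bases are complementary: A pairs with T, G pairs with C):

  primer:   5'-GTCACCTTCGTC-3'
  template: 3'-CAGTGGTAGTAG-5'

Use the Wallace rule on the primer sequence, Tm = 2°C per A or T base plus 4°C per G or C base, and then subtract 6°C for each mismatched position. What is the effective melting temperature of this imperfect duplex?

Primer base counts: A=1, T=4, G=2, C=5 → A+T=5, G+C=7
Perfect-match Tm = 2(5) + 4(7) = 10 + 28 = 38°C
Mismatches (positions where the bases are not complementary): 2 (at positions 7, 10)
Effective Tm = 38 − 2×6 = 38 − 12 = 26°C

26°C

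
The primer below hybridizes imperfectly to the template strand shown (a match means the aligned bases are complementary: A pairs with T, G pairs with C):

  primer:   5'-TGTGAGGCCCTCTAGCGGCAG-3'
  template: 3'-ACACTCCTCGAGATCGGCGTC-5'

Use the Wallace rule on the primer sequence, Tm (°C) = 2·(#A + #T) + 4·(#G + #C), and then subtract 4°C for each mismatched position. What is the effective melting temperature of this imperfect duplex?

Primer base counts: A=3, T=4, G=8, C=6 → A+T=7, G+C=14
Perfect-match Tm = 2(7) + 4(14) = 14 + 56 = 70°C
Mismatches (positions where the bases are not complementary): 3 (at positions 8, 9, 17)
Effective Tm = 70 − 3×4 = 70 − 12 = 58°C

58°C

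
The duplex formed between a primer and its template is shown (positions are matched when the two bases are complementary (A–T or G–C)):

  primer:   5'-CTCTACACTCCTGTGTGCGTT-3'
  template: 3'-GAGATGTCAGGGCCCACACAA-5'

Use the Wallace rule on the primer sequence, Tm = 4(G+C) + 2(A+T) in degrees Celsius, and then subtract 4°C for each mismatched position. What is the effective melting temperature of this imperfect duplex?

Primer base counts: A=2, T=8, G=4, C=7 → A+T=10, G+C=11
Perfect-match Tm = 2(10) + 4(11) = 20 + 44 = 64°C
Mismatches (positions where the bases are not complementary): 4 (at positions 8, 12, 14, 18)
Effective Tm = 64 − 4×4 = 64 − 16 = 48°C

48°C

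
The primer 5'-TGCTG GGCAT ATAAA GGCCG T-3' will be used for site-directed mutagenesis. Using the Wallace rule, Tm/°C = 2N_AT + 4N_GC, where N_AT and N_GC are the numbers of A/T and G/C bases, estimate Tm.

Scanning the sequence gives G=7, C=4, T=5, A=5.
AT pairs contribute 10, GC pairs contribute 11.
Tm = 2×10 + 4×11 = 64°C

64°C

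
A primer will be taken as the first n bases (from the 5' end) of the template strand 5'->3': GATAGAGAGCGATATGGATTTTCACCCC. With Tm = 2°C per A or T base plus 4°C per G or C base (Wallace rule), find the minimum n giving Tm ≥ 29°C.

First 9 bases: GATAGAGAG → Tm = 26°C (< 29°C)
First 10 bases: GATAGAGAGC → Tm = 30°C (≥ 29°C)
Since every base adds ≥2°C, Tm only increases with n, so the threshold is first crossed at n = 10.

n = 10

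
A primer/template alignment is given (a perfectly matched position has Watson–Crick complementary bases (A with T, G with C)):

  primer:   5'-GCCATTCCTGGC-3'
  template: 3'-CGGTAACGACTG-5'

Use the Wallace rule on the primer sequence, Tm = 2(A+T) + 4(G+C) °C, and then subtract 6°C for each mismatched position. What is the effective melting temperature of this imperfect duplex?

Primer base counts: A=1, T=3, G=3, C=5 → A+T=4, G+C=8
Perfect-match Tm = 2(4) + 4(8) = 8 + 32 = 40°C
Mismatches (positions where the bases are not complementary): 2 (at positions 7, 11)
Effective Tm = 40 − 2×6 = 40 − 12 = 28°C

28°C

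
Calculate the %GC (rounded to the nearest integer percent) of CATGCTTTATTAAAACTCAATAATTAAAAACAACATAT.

18%

G=1, A=19, T=12, C=6
G+C = 1 + 6 = 7 out of 38 bases
%GC = 7/38 × 100 = 18.42% ≈ 18%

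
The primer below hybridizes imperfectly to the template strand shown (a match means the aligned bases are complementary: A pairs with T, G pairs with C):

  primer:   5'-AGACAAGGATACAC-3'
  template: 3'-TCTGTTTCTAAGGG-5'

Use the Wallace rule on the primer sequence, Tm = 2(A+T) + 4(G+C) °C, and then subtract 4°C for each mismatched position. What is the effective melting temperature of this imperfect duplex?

28°C

Primer base counts: A=7, T=1, G=3, C=3 → A+T=8, G+C=6
Perfect-match Tm = 2(8) + 4(6) = 16 + 24 = 40°C
Mismatches (positions where the bases are not complementary): 3 (at positions 7, 11, 13)
Effective Tm = 40 − 3×4 = 40 − 12 = 28°C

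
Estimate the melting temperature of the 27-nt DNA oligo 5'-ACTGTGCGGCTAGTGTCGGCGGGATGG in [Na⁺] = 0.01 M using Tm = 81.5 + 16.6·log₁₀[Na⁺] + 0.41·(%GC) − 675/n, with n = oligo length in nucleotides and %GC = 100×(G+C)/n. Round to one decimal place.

50.6°C

Length n = 27. Scanning the sequence gives T=6, A=3, C=5, G=13.
G+C = 18, so %GC = 18/27 × 100 = 66.667%
Salt term: 16.6 × (-2) = -33.2
GC term: 0.41 × 66.667 = 27.333; length term: −675/27 = −25
Tm = 81.5 + (-33.2) + 27.333 − 25 = 50.633 → 50.6°C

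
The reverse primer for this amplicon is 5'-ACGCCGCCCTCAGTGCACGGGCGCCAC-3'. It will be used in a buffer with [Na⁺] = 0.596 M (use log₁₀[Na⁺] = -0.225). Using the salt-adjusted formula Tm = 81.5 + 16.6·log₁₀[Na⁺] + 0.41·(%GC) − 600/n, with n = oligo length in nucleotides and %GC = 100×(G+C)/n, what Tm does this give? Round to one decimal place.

87.4°C

Length n = 27. Scanning the sequence gives C=13, T=2, A=4, G=8.
G+C = 21, so %GC = 21/27 × 100 = 77.778%
Salt term: 16.6 × (-0.225) = -3.735
GC term: 0.41 × 77.778 = 31.889; length term: −600/27 = −22.222
Tm = 81.5 + (-3.735) + 31.889 − 22.222 = 87.432 → 87.4°C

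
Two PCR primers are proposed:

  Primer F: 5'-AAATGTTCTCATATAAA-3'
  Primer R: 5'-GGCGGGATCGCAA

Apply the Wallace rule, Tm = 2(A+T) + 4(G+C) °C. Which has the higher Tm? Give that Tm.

Primer R, 44°C

Primer F: A+T=14, G+C=3 → Tm = 2(14)+4(3) = 40°C
Primer R: A+T=4, G+C=9 → Tm = 2(4)+4(9) = 44°C
40°C vs 44°C → primer R is higher.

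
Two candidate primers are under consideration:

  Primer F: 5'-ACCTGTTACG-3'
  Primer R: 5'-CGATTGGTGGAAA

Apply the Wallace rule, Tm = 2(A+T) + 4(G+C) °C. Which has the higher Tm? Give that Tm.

Primer R, 38°C

Primer F: A+T=5, G+C=5 → Tm = 2(5)+4(5) = 30°C
Primer R: A+T=7, G+C=6 → Tm = 2(7)+4(6) = 38°C
30°C vs 38°C → primer R is higher.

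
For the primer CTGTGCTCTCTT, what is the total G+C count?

Base counts: A=0, C=4, T=6, G=2
G+C = 2 + 4 = 6

6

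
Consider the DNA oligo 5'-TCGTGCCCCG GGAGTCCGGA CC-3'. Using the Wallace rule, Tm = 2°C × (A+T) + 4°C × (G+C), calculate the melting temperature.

78°C

Counting bases: A=2, T=3, C=9, G=8
AT pairs contribute 5, GC pairs contribute 17.
Tm = 2(5) + 4(17) = 10 + 68 = 78°C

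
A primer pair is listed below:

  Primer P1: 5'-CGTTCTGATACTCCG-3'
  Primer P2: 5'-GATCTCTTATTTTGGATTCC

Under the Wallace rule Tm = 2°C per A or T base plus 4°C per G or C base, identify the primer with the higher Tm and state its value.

Primer P1: A+T=7, G+C=8 → Tm = 2(7)+4(8) = 46°C
Primer P2: A+T=13, G+C=7 → Tm = 2(13)+4(7) = 54°C
46°C vs 54°C → primer P2 is higher.

Primer P2, 54°C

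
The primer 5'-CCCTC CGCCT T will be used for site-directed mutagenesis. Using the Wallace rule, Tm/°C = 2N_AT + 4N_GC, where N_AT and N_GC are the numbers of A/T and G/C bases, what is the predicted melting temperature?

Counting bases: T=3, C=7, G=1, A=0
A+T = 3, G+C = 8
Tm = 2(3) + 4(8) = 6 + 32 = 38°C

38°C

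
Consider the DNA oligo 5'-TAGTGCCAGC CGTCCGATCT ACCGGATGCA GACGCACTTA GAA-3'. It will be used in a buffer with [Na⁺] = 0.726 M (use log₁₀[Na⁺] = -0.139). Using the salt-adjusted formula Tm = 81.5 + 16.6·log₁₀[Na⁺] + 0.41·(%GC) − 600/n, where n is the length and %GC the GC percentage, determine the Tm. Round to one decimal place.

88.1°C

Length n = 43. A=11, T=8, G=11, C=13
G+C = 24, so %GC = 24/43 × 100 = 55.814%
Salt term: 16.6 × (-0.139) = -2.307
GC term: 0.41 × 55.814 = 22.884; length term: −600/43 = −13.953
Tm = 81.5 + (-2.307) + 22.884 − 13.953 = 88.124 → 88.1°C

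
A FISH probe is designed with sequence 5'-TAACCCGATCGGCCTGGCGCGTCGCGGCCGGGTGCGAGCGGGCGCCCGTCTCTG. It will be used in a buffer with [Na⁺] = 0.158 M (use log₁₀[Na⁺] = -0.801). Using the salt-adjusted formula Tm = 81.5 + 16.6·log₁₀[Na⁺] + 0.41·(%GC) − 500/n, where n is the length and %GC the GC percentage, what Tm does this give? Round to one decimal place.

Length n = 54. Base counts: T=8, A=4, C=20, G=22
G+C = 42, so %GC = 42/54 × 100 = 77.778%
Salt term: 16.6 × (-0.801) = -13.297
GC term: 0.41 × 77.778 = 31.889; length term: −500/54 = −9.259
Tm = 81.5 + (-13.297) + 31.889 − 9.259 = 90.833 → 90.8°C

90.8°C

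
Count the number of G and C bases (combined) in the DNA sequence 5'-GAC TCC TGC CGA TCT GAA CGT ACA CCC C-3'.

Counting bases: T=5, A=6, G=5, C=12
Total G or C: 5 + 12 = 17

17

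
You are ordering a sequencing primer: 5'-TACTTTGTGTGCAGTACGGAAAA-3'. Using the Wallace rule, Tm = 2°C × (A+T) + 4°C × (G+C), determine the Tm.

64°C

T=7, G=6, C=3, A=7
AT pairs contribute 14, GC pairs contribute 9.
Tm = 4·9 + 2·14 = 36 + 28 = 64°C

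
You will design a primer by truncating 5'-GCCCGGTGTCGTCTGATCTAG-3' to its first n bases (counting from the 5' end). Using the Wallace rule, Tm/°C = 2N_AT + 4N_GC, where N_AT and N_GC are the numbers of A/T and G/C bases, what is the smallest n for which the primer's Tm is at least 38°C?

First 10 bases: GCCCGGTGTC → Tm = 36°C (< 38°C)
First 11 bases: GCCCGGTGTCG → Tm = 40°C (≥ 38°C)
Each additional base adds 2°C (A/T) or 4°C (G/C), so Tm is non-decreasing in n; n = 11 is the first length to reach 38°C.

n = 11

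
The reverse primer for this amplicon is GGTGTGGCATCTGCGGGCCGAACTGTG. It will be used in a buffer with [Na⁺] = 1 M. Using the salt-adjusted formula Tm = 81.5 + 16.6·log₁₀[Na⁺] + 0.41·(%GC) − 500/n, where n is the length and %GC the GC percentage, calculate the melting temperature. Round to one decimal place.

90.3°C

Length n = 27. Counting bases: A=3, G=12, T=6, C=6
G+C = 18, so %GC = 18/27 × 100 = 66.667%
Salt term: 16.6 × (0) = 0
GC term: 0.41 × 66.667 = 27.333; length term: −500/27 = −18.519
Tm = 81.5 + (0) + 27.333 − 18.519 = 90.314 → 90.3°C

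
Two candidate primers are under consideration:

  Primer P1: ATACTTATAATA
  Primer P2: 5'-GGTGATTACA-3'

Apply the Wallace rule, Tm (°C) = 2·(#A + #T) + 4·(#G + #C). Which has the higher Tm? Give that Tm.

Primer P1: A+T=11, G+C=1 → Tm = 2(11)+4(1) = 26°C
Primer P2: A+T=6, G+C=4 → Tm = 2(6)+4(4) = 28°C
26°C vs 28°C → primer P2 is higher.

Primer P2, 28°C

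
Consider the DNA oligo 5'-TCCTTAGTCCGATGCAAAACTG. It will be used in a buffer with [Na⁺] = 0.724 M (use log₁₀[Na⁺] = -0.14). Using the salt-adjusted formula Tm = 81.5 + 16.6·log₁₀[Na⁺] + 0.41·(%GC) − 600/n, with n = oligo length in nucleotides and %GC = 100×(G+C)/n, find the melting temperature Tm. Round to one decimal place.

70.5°C

Length n = 22. G=4, A=6, T=6, C=6
G+C = 10, so %GC = 10/22 × 100 = 45.455%
Salt term: 16.6 × (-0.14) = -2.324
GC term: 0.41 × 45.455 = 18.637; length term: −600/22 = −27.273
Tm = 81.5 + (-2.324) + 18.637 − 27.273 = 70.54 → 70.5°C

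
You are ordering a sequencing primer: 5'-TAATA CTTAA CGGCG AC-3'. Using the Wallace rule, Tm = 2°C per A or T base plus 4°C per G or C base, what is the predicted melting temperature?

T=4, C=4, A=6, G=3
AT pairs contribute 10, GC pairs contribute 7.
Tm = 2×10 + 4×7 = 48°C

48°C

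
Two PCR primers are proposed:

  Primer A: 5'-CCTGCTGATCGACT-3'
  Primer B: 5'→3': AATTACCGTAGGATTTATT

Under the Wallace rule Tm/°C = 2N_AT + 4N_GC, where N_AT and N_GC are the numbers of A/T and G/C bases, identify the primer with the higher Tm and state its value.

Primer A: A+T=6, G+C=8 → Tm = 2(6)+4(8) = 44°C
Primer B: A+T=14, G+C=5 → Tm = 2(14)+4(5) = 48°C
44°C vs 48°C → primer B is higher.

Primer B, 48°C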